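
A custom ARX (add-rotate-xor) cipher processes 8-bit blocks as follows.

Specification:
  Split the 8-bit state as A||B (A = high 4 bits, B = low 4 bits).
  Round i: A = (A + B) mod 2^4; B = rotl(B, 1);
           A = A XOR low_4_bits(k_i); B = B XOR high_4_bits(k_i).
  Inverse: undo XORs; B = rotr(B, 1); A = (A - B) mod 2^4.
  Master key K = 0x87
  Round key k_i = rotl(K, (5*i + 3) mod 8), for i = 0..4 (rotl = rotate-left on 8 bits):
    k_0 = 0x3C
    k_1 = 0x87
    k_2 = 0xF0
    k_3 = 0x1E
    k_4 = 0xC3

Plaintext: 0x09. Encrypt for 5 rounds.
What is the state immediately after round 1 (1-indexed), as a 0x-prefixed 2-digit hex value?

0x50

s_0 = plaintext = 0x09
s_1 = Round(s_0, k_0) = 0x50
s_2 = Round(s_1, k_1) = 0x28
s_3 = Round(s_2, k_2) = 0xAE
s_4 = Round(s_3, k_3) = 0x6C
s_5 = Round(s_4, k_4) = 0x15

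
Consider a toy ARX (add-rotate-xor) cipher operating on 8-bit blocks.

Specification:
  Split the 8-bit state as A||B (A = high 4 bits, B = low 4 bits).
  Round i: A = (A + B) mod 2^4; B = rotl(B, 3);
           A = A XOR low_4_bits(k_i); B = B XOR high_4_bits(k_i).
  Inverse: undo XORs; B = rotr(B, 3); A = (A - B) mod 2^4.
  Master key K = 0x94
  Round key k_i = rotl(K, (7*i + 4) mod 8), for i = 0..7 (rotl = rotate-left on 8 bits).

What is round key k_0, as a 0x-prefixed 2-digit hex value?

K = 0x94
k_0 = rotl(K, (7*0+4) mod 8) = rotl(K, 4) = 0x49

0x49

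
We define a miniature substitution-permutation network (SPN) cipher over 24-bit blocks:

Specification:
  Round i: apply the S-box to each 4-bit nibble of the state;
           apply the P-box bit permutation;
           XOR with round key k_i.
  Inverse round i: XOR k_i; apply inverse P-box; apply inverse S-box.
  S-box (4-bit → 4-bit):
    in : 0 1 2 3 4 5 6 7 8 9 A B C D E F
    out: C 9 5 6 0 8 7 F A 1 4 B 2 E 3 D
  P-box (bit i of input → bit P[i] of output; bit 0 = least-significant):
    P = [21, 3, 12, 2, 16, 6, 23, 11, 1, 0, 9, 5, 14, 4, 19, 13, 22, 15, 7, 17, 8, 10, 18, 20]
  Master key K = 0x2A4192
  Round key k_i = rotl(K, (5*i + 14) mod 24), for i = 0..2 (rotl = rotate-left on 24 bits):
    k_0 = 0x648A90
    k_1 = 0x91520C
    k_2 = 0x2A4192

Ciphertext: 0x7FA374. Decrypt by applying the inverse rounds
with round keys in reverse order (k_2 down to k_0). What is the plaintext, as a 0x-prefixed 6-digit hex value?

0x0A40CD

s_0 = ciphertext = 0x7FA374
s_1 = InvRound(s_0, k_2) = 0x061FE5
s_2 = InvRound(s_1, k_1) = 0x70987C
s_3 = InvRound(s_2, k_0) = 0x0A40CD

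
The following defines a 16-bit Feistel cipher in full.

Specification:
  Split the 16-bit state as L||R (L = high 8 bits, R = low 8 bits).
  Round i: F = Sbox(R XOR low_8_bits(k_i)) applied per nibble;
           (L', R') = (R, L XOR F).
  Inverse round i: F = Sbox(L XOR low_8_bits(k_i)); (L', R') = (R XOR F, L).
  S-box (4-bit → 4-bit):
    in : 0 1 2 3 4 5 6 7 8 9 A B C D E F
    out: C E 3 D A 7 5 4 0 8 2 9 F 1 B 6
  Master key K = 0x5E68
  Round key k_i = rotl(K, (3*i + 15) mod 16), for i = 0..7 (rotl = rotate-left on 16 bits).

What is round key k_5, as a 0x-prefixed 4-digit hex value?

0x179A

K = 0x5E68
k_0 = rotl(K, (3*0+15) mod 16) = rotl(K, 15) = 0x2F34
k_1 = rotl(K, (3*1+15) mod 16) = rotl(K, 2) = 0x79A1
k_2 = rotl(K, (3*2+15) mod 16) = rotl(K, 5) = 0xCD0B
k_3 = rotl(K, (3*3+15) mod 16) = rotl(K, 8) = 0x685E
k_4 = rotl(K, (3*4+15) mod 16) = rotl(K, 11) = 0x42F3
k_5 = rotl(K, (3*5+15) mod 16) = rotl(K, 14) = 0x179A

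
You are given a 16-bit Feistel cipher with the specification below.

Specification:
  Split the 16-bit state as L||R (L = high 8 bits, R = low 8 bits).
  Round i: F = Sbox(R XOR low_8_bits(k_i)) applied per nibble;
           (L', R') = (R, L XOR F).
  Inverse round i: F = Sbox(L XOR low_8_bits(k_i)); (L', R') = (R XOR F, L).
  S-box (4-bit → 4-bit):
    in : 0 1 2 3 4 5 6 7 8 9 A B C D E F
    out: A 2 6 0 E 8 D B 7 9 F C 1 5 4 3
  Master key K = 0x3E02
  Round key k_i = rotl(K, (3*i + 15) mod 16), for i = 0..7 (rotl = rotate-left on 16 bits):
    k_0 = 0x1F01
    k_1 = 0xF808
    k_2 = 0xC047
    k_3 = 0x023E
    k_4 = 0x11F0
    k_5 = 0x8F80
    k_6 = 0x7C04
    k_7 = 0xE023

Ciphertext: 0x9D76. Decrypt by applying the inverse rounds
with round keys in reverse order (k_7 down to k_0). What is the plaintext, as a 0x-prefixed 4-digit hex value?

0x0797

s_0 = ciphertext = 0x9D76
s_1 = InvRound(s_0, k_7) = 0xB29D
s_2 = InvRound(s_1, k_6) = 0x50B2
s_3 = InvRound(s_2, k_5) = 0xE850
s_4 = InvRound(s_3, k_4) = 0x77E8
s_5 = InvRound(s_4, k_3) = 0x0177
s_6 = InvRound(s_5, k_2) = 0x9A01
s_7 = InvRound(s_6, k_1) = 0x979A
s_8 = InvRound(s_7, k_0) = 0x0797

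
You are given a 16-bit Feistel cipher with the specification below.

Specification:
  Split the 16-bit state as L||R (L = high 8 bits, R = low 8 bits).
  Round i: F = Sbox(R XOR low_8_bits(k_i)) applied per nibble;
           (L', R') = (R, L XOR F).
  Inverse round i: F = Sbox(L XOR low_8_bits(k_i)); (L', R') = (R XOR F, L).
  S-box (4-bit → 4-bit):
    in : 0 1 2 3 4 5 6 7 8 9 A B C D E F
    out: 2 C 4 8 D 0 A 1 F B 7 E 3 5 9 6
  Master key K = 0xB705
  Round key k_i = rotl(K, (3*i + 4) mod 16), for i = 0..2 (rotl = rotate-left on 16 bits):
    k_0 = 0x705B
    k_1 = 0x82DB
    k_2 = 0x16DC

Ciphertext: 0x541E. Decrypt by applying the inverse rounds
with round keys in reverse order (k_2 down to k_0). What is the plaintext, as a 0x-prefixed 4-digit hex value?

0x1ED3

s_0 = ciphertext = 0x541E
s_1 = InvRound(s_0, k_2) = 0xE154
s_2 = InvRound(s_1, k_1) = 0xD3E1
s_3 = InvRound(s_2, k_0) = 0x1ED3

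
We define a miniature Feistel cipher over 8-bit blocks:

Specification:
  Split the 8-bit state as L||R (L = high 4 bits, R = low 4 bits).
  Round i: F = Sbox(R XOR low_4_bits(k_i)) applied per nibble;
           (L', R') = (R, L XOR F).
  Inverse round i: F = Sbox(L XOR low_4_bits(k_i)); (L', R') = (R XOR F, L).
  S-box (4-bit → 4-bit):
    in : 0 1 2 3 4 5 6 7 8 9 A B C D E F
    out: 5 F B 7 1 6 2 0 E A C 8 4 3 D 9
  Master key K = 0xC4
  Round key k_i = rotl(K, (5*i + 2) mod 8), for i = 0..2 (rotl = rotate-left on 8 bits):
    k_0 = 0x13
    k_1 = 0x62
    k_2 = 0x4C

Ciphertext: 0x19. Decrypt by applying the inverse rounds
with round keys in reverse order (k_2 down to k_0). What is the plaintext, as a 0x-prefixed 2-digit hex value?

s_0 = ciphertext = 0x19
s_1 = InvRound(s_0, k_2) = 0xA1
s_2 = InvRound(s_1, k_1) = 0xFA
s_3 = InvRound(s_2, k_0) = 0xEF

0xEF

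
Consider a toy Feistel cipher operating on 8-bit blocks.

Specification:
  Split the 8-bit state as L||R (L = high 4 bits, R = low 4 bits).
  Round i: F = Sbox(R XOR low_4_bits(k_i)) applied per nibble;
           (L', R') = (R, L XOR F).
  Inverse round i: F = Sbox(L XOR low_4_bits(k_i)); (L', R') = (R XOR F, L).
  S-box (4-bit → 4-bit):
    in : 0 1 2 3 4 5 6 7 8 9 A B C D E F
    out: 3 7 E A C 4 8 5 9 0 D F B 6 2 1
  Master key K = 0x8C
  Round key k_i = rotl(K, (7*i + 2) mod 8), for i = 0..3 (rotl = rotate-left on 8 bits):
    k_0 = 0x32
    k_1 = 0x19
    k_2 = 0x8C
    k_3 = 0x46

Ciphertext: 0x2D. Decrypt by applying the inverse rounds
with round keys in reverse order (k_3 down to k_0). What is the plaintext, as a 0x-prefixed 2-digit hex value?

0x07

s_0 = ciphertext = 0x2D
s_1 = InvRound(s_0, k_3) = 0x12
s_2 = InvRound(s_1, k_2) = 0x41
s_3 = InvRound(s_2, k_1) = 0x74
s_4 = InvRound(s_3, k_0) = 0x07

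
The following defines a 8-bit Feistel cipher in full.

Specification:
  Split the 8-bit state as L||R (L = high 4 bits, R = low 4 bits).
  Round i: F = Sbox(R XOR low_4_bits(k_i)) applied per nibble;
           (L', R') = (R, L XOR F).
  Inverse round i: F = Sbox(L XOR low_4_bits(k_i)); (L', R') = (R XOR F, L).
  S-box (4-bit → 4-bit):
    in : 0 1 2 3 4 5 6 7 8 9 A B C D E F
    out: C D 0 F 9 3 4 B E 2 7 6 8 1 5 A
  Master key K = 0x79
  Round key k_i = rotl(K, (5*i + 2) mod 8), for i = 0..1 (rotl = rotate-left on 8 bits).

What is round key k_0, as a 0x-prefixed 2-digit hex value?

0xE5

K = 0x79
k_0 = rotl(K, (5*0+2) mod 8) = rotl(K, 2) = 0xE5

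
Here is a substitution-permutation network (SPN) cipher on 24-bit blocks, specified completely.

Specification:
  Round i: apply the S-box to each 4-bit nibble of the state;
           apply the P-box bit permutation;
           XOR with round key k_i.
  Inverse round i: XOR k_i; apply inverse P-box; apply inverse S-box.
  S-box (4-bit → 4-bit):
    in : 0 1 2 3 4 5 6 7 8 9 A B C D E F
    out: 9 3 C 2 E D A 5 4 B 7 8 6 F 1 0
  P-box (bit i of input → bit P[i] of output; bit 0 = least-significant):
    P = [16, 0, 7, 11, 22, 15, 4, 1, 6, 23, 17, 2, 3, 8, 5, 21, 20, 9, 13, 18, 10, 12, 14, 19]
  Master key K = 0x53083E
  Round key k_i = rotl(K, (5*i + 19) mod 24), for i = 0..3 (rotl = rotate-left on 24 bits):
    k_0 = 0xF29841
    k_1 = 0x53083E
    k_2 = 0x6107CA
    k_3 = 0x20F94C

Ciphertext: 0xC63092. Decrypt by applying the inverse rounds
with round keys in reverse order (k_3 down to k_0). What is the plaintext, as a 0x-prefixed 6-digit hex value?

0xBD10FC

s_0 = ciphertext = 0xC63092
s_1 = InvRound(s_0, k_3) = 0x8B9DD2
s_2 = InvRound(s_1, k_2) = 0x630CAB
s_3 = InvRound(s_2, k_1) = 0xEEBB8C
s_4 = InvRound(s_3, k_0) = 0xBD10FC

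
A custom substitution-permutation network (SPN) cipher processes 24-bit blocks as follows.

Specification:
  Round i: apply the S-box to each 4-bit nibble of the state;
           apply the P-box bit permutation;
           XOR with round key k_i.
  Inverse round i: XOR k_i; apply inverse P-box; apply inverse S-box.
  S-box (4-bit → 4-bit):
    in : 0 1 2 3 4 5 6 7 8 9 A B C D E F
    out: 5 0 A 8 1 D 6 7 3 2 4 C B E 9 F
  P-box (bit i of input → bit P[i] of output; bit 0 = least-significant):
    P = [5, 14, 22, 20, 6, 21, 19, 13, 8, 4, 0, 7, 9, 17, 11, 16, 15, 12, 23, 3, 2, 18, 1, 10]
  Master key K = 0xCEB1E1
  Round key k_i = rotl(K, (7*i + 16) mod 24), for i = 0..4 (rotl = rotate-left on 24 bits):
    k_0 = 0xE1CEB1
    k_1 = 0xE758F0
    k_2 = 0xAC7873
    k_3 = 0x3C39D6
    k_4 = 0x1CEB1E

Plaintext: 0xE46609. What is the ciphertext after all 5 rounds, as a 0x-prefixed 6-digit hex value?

0x2B4AB9

s_0 = plaintext = 0xE46609
s_1 = Round(s_0, k_0) = 0xEB02E4
s_2 = Round(s_1, k_1) = 0x67760C
s_3 = Round(s_2, k_2) = 0x32A200
s_4 = Round(s_3, k_3) = 0x74252E
s_5 = Round(s_4, k_4) = 0x2B4AB9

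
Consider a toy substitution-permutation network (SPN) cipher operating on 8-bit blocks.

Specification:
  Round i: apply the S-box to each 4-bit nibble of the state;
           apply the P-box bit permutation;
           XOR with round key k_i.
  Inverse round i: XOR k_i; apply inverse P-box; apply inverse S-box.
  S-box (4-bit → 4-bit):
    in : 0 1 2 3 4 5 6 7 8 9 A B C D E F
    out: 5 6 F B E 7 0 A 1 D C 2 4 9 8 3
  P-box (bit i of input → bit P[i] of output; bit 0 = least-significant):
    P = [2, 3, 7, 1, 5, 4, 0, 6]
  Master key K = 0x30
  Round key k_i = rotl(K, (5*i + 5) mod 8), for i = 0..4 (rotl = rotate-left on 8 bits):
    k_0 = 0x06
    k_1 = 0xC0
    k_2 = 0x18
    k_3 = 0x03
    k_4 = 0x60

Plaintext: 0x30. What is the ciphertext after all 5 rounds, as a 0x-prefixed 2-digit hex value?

0x84

s_0 = plaintext = 0x30
s_1 = Round(s_0, k_0) = 0xF2
s_2 = Round(s_1, k_1) = 0x7E
s_3 = Round(s_2, k_2) = 0x4A
s_4 = Round(s_3, k_3) = 0xD0
s_5 = Round(s_4, k_4) = 0x84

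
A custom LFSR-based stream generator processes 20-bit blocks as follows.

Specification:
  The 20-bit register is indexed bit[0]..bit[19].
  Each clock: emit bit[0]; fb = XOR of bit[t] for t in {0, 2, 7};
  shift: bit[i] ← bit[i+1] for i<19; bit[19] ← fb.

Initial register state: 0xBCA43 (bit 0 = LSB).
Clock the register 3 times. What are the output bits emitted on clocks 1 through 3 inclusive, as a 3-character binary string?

reg_0 = 0xBCA43
clock 1: out=1, reg = 0xDE521
clock 2: out=1, reg = 0xEF290
clock 3: out=0, reg = 0xF7948

110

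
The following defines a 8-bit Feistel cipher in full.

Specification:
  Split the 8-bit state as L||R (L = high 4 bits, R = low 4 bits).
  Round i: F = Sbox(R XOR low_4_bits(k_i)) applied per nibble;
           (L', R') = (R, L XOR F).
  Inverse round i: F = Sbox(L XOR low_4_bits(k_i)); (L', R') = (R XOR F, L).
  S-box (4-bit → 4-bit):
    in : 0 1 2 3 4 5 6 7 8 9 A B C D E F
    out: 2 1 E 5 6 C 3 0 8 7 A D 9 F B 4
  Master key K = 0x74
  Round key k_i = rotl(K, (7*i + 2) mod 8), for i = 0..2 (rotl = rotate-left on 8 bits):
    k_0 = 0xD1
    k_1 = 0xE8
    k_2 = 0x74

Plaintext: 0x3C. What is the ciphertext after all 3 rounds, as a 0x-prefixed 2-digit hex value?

s_0 = plaintext = 0x3C
s_1 = Round(s_0, k_0) = 0xCC
s_2 = Round(s_1, k_1) = 0xCA
s_3 = Round(s_2, k_2) = 0xA7

0xA7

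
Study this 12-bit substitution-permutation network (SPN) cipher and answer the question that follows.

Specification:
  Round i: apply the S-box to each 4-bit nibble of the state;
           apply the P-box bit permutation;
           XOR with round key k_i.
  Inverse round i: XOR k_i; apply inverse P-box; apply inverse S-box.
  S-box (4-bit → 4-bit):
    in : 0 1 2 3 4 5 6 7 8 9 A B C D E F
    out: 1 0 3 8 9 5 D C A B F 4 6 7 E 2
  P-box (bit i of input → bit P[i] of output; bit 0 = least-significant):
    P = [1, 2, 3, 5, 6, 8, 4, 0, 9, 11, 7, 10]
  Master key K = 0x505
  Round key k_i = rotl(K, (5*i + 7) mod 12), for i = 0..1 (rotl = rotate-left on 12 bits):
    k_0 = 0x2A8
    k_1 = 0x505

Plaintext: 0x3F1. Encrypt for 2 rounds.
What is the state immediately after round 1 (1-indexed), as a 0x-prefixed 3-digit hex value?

0x7A8

s_0 = plaintext = 0x3F1
s_1 = Round(s_0, k_0) = 0x7A8
s_2 = Round(s_1, k_1) = 0x0F0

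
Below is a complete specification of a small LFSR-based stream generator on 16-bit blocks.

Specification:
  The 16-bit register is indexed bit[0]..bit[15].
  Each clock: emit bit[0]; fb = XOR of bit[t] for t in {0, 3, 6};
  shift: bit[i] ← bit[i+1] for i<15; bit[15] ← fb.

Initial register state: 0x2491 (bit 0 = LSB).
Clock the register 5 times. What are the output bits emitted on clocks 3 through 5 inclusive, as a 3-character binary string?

001

reg_0 = 0x2491
clock 1: out=1, reg = 0x9248
clock 2: out=0, reg = 0x4924
clock 3: out=0, reg = 0x2492
clock 4: out=0, reg = 0x1249
clock 5: out=1, reg = 0x8924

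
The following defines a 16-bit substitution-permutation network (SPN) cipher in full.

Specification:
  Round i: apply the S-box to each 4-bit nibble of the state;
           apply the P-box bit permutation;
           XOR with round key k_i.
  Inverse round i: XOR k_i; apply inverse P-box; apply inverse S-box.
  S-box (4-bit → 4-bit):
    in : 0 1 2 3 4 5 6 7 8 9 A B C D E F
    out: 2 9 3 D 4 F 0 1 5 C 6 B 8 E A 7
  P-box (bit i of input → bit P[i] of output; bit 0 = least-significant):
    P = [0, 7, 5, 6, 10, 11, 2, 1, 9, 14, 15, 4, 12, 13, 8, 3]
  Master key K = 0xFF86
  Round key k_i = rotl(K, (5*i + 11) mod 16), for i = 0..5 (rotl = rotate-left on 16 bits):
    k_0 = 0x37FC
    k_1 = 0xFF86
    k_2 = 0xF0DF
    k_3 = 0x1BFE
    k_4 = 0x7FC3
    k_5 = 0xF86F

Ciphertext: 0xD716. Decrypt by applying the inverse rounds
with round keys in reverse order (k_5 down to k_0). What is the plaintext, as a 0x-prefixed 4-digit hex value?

s_0 = ciphertext = 0xD716
s_1 = InvRound(s_0, k_5) = 0xD123
s_2 = InvRound(s_1, k_4) = 0x082D
s_3 = InvRound(s_2, k_3) = 0x81CB
s_4 = InvRound(s_3, k_2) = 0xFE46
s_5 = InvRound(s_4, k_1) = 0x466E
s_6 = InvRound(s_5, k_0) = 0xFEC0

0xFEC0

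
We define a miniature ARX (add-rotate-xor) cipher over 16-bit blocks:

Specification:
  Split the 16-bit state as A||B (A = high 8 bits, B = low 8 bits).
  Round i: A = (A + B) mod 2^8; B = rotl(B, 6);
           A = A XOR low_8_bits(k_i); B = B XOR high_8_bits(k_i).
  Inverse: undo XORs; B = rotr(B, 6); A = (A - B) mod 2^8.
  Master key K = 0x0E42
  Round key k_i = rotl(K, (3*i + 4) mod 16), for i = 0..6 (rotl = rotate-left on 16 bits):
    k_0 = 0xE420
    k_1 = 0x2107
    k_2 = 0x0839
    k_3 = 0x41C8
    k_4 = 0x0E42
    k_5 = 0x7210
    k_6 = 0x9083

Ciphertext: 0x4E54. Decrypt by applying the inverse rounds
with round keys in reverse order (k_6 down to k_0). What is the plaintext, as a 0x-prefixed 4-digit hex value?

s_0 = ciphertext = 0x4E54
s_1 = InvRound(s_0, k_6) = 0xBA13
s_2 = InvRound(s_1, k_5) = 0x2585
s_3 = InvRound(s_2, k_4) = 0x392E
s_4 = InvRound(s_3, k_3) = 0x34BD
s_5 = InvRound(s_4, k_2) = 0x37D6
s_6 = InvRound(s_5, k_1) = 0x51DF
s_7 = InvRound(s_6, k_0) = 0x85EC

0x85EC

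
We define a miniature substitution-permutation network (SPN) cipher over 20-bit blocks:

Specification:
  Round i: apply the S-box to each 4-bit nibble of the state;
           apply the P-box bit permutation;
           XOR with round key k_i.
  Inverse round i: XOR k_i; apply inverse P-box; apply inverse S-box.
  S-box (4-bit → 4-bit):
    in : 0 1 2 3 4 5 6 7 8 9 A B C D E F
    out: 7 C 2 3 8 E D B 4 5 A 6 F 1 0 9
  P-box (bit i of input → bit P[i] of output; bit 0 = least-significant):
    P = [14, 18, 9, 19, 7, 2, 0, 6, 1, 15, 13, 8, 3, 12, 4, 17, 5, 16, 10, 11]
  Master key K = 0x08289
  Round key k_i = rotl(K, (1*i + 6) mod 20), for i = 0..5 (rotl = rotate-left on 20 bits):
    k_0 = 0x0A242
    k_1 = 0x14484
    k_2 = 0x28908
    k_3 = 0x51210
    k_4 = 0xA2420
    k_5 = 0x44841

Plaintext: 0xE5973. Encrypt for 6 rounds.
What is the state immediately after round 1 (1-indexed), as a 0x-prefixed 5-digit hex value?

0x6D294

s_0 = plaintext = 0xE5973
s_1 = Round(s_0, k_0) = 0x6D294
s_2 = Round(s_1, k_1) = 0x9C82D
s_3 = Round(s_2, k_2) = 0x0FD34
s_4 = Round(s_3, k_3) = 0xE16BE
s_5 = Round(s_4, k_4) = 0x80537
s_6 = Round(s_5, k_5) = 0x8BDDD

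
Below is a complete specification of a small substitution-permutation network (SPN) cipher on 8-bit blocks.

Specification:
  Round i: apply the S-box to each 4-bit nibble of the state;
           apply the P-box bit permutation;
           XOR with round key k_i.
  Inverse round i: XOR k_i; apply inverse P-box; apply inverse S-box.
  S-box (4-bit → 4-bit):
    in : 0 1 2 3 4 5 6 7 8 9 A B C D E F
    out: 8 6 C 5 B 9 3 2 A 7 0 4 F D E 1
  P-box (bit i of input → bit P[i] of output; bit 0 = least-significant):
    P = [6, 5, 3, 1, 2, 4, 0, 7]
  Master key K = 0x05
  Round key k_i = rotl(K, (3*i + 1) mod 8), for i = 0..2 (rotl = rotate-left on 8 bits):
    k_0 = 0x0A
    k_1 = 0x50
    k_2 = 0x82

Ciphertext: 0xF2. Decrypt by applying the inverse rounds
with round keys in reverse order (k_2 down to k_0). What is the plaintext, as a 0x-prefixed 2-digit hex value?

s_0 = ciphertext = 0xF2
s_1 = InvRound(s_0, k_2) = 0x76
s_2 = InvRound(s_1, k_1) = 0xF8
s_3 = InvRound(s_2, k_0) = 0x84

0x84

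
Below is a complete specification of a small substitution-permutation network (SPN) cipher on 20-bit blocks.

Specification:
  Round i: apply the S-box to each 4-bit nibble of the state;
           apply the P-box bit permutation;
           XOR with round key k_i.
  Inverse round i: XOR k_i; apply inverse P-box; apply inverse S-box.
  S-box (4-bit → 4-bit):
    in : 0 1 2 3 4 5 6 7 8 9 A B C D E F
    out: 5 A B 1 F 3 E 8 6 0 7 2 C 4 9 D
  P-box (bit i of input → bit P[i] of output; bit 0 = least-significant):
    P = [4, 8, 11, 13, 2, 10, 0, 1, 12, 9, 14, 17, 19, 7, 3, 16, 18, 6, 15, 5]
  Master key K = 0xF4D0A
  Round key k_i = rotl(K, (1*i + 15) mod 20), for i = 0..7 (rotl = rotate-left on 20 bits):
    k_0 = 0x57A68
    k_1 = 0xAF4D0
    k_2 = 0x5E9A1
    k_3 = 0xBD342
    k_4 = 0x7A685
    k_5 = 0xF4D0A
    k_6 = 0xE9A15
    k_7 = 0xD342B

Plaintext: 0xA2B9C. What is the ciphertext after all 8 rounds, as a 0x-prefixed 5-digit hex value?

0x4D6E2

s_0 = plaintext = 0xA2B9C
s_1 = Round(s_0, k_0) = 0x8D0A8
s_2 = Round(s_1, k_1) = 0xA299D
s_3 = Round(s_2, k_2) = 0x86161
s_4 = Round(s_3, k_3) = 0x87489
s_5 = Round(s_4, k_4) = 0x470C4
s_6 = Round(s_5, k_5) = 0xAB479
s_7 = Round(s_6, k_6) = 0x848D7
s_8 = Round(s_7, k_7) = 0x4D6E2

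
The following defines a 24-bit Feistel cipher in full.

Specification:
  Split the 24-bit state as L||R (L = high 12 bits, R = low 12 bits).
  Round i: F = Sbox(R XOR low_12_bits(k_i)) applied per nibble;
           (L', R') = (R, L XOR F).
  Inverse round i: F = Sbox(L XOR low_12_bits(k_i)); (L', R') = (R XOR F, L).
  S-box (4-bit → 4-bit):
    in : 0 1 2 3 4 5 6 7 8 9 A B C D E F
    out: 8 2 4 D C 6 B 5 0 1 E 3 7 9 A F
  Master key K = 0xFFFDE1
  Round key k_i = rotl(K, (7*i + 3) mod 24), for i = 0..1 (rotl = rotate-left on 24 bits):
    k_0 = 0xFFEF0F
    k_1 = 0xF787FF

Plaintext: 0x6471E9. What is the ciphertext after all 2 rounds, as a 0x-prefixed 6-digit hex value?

0xCEC2C4

s_0 = plaintext = 0x6471E9
s_1 = Round(s_0, k_0) = 0x1E9CEC
s_2 = Round(s_1, k_1) = 0xCEC2C4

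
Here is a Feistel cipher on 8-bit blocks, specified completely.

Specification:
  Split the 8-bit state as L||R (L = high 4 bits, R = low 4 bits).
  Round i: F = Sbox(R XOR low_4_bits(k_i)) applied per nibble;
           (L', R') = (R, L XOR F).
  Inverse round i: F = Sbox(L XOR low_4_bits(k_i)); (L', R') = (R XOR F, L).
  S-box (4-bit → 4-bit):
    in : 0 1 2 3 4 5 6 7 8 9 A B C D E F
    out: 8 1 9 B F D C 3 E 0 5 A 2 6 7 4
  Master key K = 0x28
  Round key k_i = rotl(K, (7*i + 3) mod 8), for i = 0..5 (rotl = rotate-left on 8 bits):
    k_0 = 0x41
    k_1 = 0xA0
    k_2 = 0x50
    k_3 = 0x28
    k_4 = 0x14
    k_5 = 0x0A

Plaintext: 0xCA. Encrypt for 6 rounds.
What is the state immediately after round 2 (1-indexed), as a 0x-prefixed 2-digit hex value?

s_0 = plaintext = 0xCA
s_1 = Round(s_0, k_0) = 0xA6
s_2 = Round(s_1, k_1) = 0x66
s_3 = Round(s_2, k_2) = 0x6A
s_4 = Round(s_3, k_3) = 0xAF
s_5 = Round(s_4, k_4) = 0xF0
s_6 = Round(s_5, k_5) = 0x0A

0x66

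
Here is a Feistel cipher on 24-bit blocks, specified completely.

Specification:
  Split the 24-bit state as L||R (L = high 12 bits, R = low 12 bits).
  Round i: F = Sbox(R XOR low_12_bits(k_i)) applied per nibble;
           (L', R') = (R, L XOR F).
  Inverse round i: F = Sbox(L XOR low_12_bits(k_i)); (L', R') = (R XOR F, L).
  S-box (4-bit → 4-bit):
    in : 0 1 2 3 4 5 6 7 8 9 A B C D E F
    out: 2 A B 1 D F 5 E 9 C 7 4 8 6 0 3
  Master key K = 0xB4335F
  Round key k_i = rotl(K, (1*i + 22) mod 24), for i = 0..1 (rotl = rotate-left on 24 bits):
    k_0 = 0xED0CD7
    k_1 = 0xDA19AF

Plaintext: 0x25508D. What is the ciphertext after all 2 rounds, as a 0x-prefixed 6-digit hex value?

s_0 = plaintext = 0x25508D
s_1 = Round(s_0, k_0) = 0x08DAA2
s_2 = Round(s_1, k_1) = 0xAA21AB

0xAA21AB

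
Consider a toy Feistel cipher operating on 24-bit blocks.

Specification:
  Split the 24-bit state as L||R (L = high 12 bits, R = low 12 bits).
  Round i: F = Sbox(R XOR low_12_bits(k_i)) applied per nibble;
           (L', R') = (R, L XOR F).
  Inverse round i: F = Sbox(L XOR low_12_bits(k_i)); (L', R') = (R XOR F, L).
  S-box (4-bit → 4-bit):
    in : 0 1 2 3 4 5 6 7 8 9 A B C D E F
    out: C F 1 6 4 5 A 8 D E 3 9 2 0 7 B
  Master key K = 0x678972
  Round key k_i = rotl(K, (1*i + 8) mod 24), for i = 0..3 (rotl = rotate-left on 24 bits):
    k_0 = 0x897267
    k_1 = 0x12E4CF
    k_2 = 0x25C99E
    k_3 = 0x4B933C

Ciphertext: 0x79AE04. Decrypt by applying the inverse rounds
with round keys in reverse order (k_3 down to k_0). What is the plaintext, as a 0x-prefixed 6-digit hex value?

0x11EF90

s_0 = ciphertext = 0x79AE04
s_1 = InvRound(s_0, k_3) = 0xA3E79A
s_2 = InvRound(s_1, k_2) = 0x1A6A3E
s_3 = InvRound(s_2, k_1) = 0xF901A6
s_4 = InvRound(s_3, k_0) = 0x11EF90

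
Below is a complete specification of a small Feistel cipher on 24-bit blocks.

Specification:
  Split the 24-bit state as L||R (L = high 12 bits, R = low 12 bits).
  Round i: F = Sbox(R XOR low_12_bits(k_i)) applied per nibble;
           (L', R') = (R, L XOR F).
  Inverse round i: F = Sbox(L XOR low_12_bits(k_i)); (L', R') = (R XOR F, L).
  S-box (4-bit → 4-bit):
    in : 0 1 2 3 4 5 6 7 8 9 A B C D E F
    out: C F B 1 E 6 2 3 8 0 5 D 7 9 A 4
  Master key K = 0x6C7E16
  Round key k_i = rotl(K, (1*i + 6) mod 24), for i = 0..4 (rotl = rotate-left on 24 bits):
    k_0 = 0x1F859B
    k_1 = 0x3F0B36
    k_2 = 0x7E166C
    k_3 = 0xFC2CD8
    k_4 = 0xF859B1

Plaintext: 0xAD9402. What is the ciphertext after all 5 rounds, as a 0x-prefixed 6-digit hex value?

0x19851C

s_0 = plaintext = 0xAD9402
s_1 = Round(s_0, k_0) = 0x4025D9
s_2 = Round(s_1, k_1) = 0x5D9EA6
s_3 = Round(s_2, k_2) = 0xEA6DAC
s_4 = Round(s_3, k_3) = 0xDAC198
s_5 = Round(s_4, k_4) = 0x19851C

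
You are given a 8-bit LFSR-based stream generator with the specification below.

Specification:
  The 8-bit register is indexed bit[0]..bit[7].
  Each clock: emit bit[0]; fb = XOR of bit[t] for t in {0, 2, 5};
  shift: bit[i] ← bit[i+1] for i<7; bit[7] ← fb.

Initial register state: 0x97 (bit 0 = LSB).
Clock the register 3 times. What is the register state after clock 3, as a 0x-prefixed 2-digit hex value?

0xD2

reg_0 = 0x97
clock 1: out=1, reg = 0x4B
clock 2: out=1, reg = 0xA5
clock 3: out=1, reg = 0xD2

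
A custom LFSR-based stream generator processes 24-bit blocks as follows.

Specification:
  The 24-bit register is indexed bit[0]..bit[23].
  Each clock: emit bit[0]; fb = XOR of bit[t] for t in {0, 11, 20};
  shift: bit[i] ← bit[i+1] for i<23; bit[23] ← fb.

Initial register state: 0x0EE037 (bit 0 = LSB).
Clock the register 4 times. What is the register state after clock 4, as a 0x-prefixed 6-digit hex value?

0xB0EE03

reg_0 = 0x0EE037
clock 1: out=1, reg = 0x87701B
clock 2: out=1, reg = 0xC3B80D
clock 3: out=1, reg = 0x61DC06
clock 4: out=0, reg = 0xB0EE03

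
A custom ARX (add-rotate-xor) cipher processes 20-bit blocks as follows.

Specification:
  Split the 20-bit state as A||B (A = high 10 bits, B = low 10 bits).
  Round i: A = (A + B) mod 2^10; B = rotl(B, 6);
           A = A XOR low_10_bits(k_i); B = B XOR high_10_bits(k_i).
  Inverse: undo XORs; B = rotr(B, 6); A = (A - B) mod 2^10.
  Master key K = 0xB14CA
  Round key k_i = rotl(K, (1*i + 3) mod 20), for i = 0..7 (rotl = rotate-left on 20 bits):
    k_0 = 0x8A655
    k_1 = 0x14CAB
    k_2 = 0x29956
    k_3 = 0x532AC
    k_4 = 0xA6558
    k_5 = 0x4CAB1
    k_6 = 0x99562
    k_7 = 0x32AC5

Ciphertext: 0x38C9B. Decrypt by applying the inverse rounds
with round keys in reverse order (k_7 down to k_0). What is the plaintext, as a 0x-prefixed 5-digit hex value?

s_0 = ciphertext = 0x38C9B
s_1 = InvRound(s_0, k_7) = 0x45511
s_2 = InvRound(s_1, k_6) = 0x4AB4D
s_3 = InvRound(s_2, k_5) = 0xE8BF9
s_4 = InvRound(s_3, k_4) = 0x3D605
s_5 = InvRound(s_4, k_3) = 0x6F09D
s_6 = InvRound(s_5, k_2) = 0x4EBB0
s_7 = InvRound(s_6, k_1) = 0xD4A3F
s_8 = InvRound(s_7, k_0) = 0xE9D60

0xE9D60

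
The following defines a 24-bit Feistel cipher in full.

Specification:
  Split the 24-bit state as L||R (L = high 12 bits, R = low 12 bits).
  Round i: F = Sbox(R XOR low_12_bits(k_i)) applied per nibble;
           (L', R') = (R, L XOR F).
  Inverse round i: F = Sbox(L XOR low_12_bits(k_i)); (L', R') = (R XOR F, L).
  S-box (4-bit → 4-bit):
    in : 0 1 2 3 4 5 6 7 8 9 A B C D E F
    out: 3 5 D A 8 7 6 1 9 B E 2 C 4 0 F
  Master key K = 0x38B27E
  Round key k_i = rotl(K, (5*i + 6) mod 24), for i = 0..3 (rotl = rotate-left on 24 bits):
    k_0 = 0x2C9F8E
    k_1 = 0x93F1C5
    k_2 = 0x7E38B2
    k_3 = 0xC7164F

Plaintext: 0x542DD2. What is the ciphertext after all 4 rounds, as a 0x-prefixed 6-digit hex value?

s_0 = plaintext = 0x542DD2
s_1 = Round(s_0, k_0) = 0xDD283E
s_2 = Round(s_1, k_1) = 0x83E620
s_3 = Round(s_2, k_2) = 0x620883
s_4 = Round(s_3, k_3) = 0x8836EC

0x8836EC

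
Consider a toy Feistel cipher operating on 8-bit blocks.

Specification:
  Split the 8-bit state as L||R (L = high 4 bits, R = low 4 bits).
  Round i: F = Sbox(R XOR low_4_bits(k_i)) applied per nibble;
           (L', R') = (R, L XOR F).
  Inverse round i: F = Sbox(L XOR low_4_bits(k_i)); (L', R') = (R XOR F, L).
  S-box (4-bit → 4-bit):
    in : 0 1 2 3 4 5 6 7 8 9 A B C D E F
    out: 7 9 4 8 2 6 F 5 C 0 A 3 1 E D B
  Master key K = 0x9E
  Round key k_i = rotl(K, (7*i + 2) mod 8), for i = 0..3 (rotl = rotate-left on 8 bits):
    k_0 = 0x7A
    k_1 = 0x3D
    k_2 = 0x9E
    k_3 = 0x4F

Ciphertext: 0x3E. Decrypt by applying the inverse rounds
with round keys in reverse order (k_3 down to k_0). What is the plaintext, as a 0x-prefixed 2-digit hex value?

s_0 = ciphertext = 0x3E
s_1 = InvRound(s_0, k_3) = 0xF3
s_2 = InvRound(s_1, k_2) = 0xAF
s_3 = InvRound(s_2, k_1) = 0xAA
s_4 = InvRound(s_3, k_0) = 0xDA

0xDA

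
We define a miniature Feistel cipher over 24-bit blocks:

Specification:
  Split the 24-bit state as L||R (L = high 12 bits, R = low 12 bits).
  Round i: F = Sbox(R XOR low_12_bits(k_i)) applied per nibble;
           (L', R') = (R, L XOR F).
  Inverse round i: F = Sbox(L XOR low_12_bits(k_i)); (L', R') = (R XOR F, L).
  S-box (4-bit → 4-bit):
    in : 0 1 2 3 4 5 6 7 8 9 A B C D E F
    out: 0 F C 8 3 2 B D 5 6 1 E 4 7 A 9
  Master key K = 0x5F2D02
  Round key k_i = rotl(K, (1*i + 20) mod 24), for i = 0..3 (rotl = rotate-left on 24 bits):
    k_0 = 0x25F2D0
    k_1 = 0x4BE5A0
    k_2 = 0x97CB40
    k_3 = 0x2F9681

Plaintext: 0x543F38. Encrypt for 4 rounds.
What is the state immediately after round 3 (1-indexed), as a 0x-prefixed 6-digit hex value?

s_0 = plaintext = 0x543F38
s_1 = Round(s_0, k_0) = 0xF382E6
s_2 = Round(s_1, k_1) = 0x2E6203
s_3 = Round(s_2, k_2) = 0x2034DE
s_4 = Round(s_3, k_3) = 0x4DEE2A

0x2034DE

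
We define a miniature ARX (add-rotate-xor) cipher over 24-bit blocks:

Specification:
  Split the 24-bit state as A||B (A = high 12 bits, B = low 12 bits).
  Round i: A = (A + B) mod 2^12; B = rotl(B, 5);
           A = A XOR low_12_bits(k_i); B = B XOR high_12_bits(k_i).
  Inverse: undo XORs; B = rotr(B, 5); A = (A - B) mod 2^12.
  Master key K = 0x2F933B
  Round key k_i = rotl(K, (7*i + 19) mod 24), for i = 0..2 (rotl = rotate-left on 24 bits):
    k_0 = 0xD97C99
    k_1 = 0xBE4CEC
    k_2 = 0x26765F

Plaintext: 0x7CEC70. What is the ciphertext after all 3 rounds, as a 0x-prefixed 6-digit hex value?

0xC82213

s_0 = plaintext = 0x7CEC70
s_1 = Round(s_0, k_0) = 0x8A738F
s_2 = Round(s_1, k_1) = 0x0DAA03
s_3 = Round(s_2, k_2) = 0xC82213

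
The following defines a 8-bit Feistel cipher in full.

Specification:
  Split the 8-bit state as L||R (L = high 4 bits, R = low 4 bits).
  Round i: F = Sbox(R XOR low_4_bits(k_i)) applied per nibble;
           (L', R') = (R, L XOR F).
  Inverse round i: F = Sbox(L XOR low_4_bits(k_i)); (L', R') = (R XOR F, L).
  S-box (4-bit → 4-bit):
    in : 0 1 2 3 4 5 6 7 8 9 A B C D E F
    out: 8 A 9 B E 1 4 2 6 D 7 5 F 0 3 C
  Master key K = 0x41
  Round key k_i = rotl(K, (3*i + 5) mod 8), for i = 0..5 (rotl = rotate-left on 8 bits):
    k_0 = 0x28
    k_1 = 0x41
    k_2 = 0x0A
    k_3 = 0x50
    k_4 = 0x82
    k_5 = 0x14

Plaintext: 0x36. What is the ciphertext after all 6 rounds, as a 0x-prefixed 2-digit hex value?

s_0 = plaintext = 0x36
s_1 = Round(s_0, k_0) = 0x60
s_2 = Round(s_1, k_1) = 0x0C
s_3 = Round(s_2, k_2) = 0xC4
s_4 = Round(s_3, k_3) = 0x42
s_5 = Round(s_4, k_4) = 0x2C
s_6 = Round(s_5, k_5) = 0xC4

0xC4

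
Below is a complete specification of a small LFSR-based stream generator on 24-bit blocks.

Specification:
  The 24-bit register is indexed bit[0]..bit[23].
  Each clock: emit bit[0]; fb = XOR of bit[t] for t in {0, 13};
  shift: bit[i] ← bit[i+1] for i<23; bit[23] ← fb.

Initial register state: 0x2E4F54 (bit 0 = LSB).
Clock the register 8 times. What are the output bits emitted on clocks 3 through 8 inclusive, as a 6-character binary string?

101010

reg_0 = 0x2E4F54
clock 1: out=0, reg = 0x1727AA
clock 2: out=0, reg = 0x8B93D5
clock 3: out=1, reg = 0xC5C9EA
clock 4: out=0, reg = 0x62E4F5
clock 5: out=1, reg = 0x31727A
clock 6: out=0, reg = 0x98B93D
clock 7: out=1, reg = 0x4C5C9E
clock 8: out=0, reg = 0x262E4F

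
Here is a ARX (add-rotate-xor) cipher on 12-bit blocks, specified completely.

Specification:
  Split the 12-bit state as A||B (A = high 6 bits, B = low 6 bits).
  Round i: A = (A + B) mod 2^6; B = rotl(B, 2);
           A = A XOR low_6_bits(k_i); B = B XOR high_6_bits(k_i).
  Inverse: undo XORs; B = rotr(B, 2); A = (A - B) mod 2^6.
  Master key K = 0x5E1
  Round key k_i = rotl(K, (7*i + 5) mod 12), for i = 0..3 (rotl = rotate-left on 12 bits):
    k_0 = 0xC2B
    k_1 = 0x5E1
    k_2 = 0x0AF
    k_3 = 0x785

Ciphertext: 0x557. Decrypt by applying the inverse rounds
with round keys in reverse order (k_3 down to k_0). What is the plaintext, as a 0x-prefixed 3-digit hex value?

s_0 = ciphertext = 0x557
s_1 = InvRound(s_0, k_3) = 0xF92
s_2 = InvRound(s_1, k_2) = 0x344
s_3 = InvRound(s_2, k_1) = 0xE34
s_4 = InvRound(s_3, k_0) = 0x481

0x481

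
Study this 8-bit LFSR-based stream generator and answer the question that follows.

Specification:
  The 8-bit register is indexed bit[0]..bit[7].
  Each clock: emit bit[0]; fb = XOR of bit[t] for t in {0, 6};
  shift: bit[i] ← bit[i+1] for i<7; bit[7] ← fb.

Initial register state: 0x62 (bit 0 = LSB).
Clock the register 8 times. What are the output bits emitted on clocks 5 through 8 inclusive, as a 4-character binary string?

0110

reg_0 = 0x62
clock 1: out=0, reg = 0xB1
clock 2: out=1, reg = 0xD8
clock 3: out=0, reg = 0xEC
clock 4: out=0, reg = 0xF6
clock 5: out=0, reg = 0xFB
clock 6: out=1, reg = 0x7D
clock 7: out=1, reg = 0x3E
clock 8: out=0, reg = 0x1F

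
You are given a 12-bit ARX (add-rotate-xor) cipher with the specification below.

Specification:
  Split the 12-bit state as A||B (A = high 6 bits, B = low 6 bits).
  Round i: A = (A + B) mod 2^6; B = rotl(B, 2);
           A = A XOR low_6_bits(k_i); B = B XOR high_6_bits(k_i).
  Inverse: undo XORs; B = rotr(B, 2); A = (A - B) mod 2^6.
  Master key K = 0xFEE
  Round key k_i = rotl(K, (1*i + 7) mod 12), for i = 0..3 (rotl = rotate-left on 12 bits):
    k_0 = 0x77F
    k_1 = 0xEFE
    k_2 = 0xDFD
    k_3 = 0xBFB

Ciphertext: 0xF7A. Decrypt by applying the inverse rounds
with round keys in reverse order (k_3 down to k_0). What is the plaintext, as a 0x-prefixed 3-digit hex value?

s_0 = ciphertext = 0xF7A
s_1 = InvRound(s_0, k_3) = 0xC55
s_2 = InvRound(s_1, k_2) = 0x928
s_3 = InvRound(s_2, k_1) = 0x9B4
s_4 = InvRound(s_3, k_0) = 0xFDA

0xFDA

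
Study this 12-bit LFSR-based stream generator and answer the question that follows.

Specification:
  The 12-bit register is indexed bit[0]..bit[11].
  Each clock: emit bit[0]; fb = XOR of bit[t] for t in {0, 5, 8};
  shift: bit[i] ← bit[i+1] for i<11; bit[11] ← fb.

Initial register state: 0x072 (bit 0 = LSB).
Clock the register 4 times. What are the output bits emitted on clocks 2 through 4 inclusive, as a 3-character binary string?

reg_0 = 0x072
clock 1: out=0, reg = 0x839
clock 2: out=1, reg = 0x41C
clock 3: out=0, reg = 0x20E
clock 4: out=0, reg = 0x107

100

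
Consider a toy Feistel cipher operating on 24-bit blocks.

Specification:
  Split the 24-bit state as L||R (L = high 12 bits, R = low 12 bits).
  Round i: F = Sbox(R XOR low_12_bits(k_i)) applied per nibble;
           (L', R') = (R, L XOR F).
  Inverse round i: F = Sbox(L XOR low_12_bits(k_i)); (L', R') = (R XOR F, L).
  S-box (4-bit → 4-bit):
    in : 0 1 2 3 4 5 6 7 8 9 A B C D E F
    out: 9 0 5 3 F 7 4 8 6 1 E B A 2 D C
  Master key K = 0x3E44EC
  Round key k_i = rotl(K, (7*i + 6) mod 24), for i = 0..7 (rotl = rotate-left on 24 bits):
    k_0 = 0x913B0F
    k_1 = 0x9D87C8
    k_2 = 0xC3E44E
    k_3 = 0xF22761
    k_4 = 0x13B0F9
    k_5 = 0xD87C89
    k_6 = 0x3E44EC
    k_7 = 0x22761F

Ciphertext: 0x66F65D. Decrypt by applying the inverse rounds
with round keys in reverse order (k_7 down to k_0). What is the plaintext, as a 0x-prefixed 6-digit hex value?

0x0AF592

s_0 = ciphertext = 0x66F65D
s_1 = InvRound(s_0, k_7) = 0xFD466F
s_2 = InvRound(s_1, k_6) = 0xD59FD4
s_3 = InvRound(s_2, k_5) = 0xFFDD59
s_4 = InvRound(s_3, k_4) = 0x1C6FFD
s_5 = InvRound(s_4, k_3) = 0xB151C6
s_6 = InvRound(s_5, k_2) = 0xDBDB15
s_7 = InvRound(s_6, k_1) = 0x592DBD
s_8 = InvRound(s_7, k_0) = 0x0AF592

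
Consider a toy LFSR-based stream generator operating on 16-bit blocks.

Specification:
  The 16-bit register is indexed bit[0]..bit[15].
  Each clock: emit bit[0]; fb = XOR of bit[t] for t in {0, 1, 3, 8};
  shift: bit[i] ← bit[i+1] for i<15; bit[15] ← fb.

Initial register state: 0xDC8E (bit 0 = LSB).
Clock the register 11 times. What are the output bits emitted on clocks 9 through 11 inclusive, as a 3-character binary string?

reg_0 = 0xDC8E
clock 1: out=0, reg = 0x6E47
clock 2: out=1, reg = 0x3723
clock 3: out=1, reg = 0x9B91
clock 4: out=1, reg = 0x4DC8
clock 5: out=0, reg = 0x26E4
clock 6: out=0, reg = 0x1372
clock 7: out=0, reg = 0x09B9
clock 8: out=1, reg = 0x84DC
clock 9: out=0, reg = 0xC26E
clock 10: out=0, reg = 0x6137
clock 11: out=1, reg = 0xB09B

001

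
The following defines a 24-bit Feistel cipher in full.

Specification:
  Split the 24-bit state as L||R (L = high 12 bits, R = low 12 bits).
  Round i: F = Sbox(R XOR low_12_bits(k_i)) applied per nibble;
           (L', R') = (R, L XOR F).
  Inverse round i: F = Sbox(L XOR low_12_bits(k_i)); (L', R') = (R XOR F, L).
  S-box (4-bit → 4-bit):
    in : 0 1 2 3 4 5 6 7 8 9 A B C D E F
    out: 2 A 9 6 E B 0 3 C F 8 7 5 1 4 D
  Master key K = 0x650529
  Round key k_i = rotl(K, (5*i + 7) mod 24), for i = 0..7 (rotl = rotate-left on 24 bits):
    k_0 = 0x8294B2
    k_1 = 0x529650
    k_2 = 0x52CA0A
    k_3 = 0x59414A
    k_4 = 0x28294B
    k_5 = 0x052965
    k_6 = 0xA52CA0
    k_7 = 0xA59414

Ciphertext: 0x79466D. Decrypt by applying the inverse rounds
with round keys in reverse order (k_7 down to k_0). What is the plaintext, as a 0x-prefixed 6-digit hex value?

0x658AA1

s_0 = ciphertext = 0x79466D
s_1 = InvRound(s_0, k_7) = 0x0AF794
s_2 = InvRound(s_1, k_6) = 0x2B90AF
s_3 = InvRound(s_2, k_5) = 0x7BA2B9
s_4 = InvRound(s_3, k_4) = 0x6637BA
s_5 = InvRound(s_4, k_3) = 0x425663
s_6 = InvRound(s_5, k_2) = 0x2FE425
s_7 = InvRound(s_6, k_1) = 0xAA12FE
s_8 = InvRound(s_7, k_0) = 0x658AA1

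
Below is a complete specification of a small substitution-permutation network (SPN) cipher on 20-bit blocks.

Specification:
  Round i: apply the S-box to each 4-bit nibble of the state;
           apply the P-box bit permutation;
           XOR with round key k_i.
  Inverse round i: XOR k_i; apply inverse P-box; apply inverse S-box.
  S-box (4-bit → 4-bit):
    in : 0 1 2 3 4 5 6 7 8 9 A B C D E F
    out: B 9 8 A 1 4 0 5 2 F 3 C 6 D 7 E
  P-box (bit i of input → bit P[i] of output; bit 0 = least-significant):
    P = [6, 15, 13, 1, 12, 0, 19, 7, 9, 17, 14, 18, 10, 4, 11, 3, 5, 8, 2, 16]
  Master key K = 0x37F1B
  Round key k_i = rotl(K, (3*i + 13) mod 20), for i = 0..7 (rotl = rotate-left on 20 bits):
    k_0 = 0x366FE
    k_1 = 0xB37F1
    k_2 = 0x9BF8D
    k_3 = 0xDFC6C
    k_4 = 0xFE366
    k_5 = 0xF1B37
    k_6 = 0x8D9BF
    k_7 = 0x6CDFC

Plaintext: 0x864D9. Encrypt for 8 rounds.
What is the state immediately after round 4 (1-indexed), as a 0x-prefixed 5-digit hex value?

s_0 = plaintext = 0x864D9
s_1 = Round(s_0, k_0) = 0xBD53C
s_2 = Round(s_1, k_1) = 0xADB7C
s_3 = Round(s_2, k_2) = 0x542A5
s_4 = Round(s_3, k_3) = 0x9C869
s_5 = Round(s_4, k_4) = 0xC4A10
s_6 = Round(s_5, k_5) = 0xD8CF1
s_7 = Round(s_6, k_6) = 0x39948
s_8 = Round(s_7, k_7) = 0x112E4

0x9C869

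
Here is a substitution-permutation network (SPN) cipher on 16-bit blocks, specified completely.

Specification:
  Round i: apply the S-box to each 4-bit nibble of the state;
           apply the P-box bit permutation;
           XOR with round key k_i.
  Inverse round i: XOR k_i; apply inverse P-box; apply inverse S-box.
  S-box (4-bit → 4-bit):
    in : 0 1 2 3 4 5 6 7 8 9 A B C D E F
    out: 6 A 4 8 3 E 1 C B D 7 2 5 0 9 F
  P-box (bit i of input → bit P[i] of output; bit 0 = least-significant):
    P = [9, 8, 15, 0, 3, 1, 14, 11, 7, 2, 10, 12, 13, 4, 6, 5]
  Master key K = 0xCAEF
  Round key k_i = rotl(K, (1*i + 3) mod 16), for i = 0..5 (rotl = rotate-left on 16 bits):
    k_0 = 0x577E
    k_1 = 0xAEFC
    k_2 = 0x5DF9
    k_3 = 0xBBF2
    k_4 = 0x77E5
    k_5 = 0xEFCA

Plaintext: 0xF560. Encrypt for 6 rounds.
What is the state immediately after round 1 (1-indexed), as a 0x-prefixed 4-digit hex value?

0xE202

s_0 = plaintext = 0xF560
s_1 = Round(s_0, k_0) = 0xE202
s_2 = Round(s_1, k_1) = 0x4ADE
s_3 = Round(s_2, k_2) = 0x7B6C
s_4 = Round(s_3, k_3) = 0x399E
s_5 = Round(s_4, k_4) = 0x294C
s_6 = Round(s_5, k_5) = 0x7900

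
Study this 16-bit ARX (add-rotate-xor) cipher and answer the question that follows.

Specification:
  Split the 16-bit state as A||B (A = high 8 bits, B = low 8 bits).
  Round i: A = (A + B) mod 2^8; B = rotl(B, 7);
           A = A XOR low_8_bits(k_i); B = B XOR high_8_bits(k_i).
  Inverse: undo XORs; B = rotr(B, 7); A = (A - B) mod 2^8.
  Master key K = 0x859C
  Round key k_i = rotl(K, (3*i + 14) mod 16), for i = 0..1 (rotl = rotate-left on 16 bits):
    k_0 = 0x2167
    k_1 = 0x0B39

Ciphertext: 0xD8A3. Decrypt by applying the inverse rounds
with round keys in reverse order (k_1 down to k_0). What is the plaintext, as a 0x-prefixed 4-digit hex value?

0x17E0

s_0 = ciphertext = 0xD8A3
s_1 = InvRound(s_0, k_1) = 0x9051
s_2 = InvRound(s_1, k_0) = 0x17E0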